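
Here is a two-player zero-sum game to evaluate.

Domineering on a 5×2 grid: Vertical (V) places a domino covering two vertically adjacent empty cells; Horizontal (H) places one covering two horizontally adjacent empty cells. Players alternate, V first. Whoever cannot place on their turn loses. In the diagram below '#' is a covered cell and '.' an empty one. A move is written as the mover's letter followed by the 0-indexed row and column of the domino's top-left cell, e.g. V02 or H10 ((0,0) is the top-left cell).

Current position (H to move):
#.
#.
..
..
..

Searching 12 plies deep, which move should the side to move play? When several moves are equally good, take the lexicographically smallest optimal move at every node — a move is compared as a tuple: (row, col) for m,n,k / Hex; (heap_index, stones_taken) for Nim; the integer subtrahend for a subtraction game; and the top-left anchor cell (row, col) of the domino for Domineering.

H's best at [#./#./../../..]: H30

ply 1, H at #./#./../../.. | H20=-1→#./#./##/../..; H30=+1→#./#./../##/..*; H40=-1→#./#./../../##
ply 2, V at #./#./../##/.. | V01=-1→##/##/../##/..*; V11=-1→#./##/.#/##/..
ply 3, H at ##/##/../##/.. | H20=+1→##/##/##/##/..*; H40=+1→##/##/../##/##
ply 4: ##/##/##/##/.. is terminal -1 (V); from #./#./../../.. depth 12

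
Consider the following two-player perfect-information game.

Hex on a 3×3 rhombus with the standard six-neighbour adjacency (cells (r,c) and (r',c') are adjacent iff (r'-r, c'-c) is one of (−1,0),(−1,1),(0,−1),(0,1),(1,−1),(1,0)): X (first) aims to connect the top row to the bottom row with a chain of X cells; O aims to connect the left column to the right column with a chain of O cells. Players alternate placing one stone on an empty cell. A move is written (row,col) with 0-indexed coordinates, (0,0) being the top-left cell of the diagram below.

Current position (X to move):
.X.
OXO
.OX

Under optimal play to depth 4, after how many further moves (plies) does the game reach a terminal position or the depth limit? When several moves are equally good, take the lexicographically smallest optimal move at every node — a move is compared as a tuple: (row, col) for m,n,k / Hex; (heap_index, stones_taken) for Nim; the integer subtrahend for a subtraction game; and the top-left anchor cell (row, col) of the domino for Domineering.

PV length from [.X./OXO/.OX]: 1 ply

p1 X@[.X./OXO/.OX]: (0,0)[XX./OXO/.OX]-1 (0,2)[.XX/OXO/.OX]-1 (2,0)[.X./OXO/XOX]+1*
p2 O@[.X./OXO/XOX] terminal -1; root [.X./OXO/.OX] d4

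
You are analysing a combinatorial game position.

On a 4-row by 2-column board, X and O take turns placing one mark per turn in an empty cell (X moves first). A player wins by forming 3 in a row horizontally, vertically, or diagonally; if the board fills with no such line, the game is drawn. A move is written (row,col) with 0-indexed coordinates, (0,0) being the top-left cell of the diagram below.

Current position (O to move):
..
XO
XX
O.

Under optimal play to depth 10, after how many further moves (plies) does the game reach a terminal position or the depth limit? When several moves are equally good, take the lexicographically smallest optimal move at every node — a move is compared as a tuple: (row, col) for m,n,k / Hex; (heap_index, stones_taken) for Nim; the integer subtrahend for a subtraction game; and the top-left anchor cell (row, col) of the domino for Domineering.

PV length from [../XO/XX/O.]: 3 plies

[../XO/XX/O.] O move#1: (0,0):+0/O./XO/XX/O.*, (0,1):-1/.O/XO/XX/O., (3,1):-1/../XO/XX/OO
[O./XO/XX/O.] X move#2: (0,1):+0/OX/XO/XX/O.*, (3,1):+0/O./XO/XX/OX
[OX/XO/XX/O.] O move#3: (3,1):+0/OX/XO/XX/OO*
[OX/XO/XX/OO] end (terminal +0, X#4); searched ../XO/XX/O. to 10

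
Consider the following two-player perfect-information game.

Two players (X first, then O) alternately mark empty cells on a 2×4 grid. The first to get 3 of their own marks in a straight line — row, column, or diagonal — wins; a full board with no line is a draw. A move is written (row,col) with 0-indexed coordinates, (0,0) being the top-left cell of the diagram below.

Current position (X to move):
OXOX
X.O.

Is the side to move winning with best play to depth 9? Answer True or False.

[OXOX/X.O.] X move#1: (1,1):+0/OXOX/XXO.*, (1,3):+0/OXOX/X.OX
[OXOX/XXO.] O move#2: (1,3):+0/OXOX/XXOO*
[OXOX/XXOO] end (terminal +0, X#3); searched OXOX/X.O. to 9

X winning at [OXOX/X.O.]: False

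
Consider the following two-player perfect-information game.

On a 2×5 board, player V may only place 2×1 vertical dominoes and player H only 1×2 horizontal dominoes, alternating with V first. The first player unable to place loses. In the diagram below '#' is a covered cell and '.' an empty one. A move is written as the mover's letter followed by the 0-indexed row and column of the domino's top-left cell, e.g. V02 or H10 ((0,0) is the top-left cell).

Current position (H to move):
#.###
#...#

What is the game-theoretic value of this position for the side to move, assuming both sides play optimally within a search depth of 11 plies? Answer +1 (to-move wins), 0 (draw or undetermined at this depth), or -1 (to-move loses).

value(#.###/#...#, H) = +1

ply 1, H at #.###/#...# | H11=+1→#.###/###.#*; H12=-1→#.###/#.###
ply 2: #.###/###.# is terminal -1 (V); from #.###/#...# depth 11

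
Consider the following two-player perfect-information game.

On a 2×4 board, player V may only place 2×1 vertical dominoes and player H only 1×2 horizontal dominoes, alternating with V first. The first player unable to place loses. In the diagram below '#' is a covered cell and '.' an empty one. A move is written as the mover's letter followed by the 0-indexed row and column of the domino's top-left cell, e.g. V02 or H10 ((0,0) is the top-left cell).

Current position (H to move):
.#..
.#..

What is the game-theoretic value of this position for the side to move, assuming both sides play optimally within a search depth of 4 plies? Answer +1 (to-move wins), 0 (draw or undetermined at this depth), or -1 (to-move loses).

[.#../.#..] H move#1: H02:+1/.###/.#..*, H12:+1/.#../.###
[.###/.#..] V move#2: V00:-1/####/##..*
[####/##..] H move#3: H12:+1/####/####*
[####/####] end (terminal -1, V#4); searched .#../.#.. to 4

value(.#../.#.., H) = +1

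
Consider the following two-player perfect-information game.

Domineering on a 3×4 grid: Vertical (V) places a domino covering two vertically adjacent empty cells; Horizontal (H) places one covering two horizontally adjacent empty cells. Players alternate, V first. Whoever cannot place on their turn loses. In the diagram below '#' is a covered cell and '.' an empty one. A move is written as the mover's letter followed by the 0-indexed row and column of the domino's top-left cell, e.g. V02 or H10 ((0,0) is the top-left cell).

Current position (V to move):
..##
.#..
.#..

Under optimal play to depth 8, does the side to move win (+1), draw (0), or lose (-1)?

p1 V@[..##/.#../.#..]: V00[#.##/##../.#..]-1 V10[..##/##../##..]-1 V12[..##/.##./.##.]+1* V13[..##/.#.#/.#.#]+1
p2 H@[..##/.##./.##.]: H00[####/.##./.##.]-1*
p3 V@[####/.##./.##.]: V10[####/###./###.]+1* V13[####/.###/.###]+1
p4 H@[####/###./###.] terminal -1; root [..##/.#../.#..] d8

value(..##/.#../.#.., V) = +1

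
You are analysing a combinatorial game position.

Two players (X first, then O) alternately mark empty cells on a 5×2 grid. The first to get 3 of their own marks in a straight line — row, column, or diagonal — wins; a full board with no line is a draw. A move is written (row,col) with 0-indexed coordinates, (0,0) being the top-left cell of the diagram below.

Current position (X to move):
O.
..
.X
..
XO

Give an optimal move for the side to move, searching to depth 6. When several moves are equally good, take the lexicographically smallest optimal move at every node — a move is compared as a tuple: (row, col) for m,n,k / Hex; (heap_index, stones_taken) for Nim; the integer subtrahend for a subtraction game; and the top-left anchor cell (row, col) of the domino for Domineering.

X's best at [O./../.X/../XO]: (1,1)

ply 1, X at O./../.X/../XO | (0,1)=+0→OX/../.X/../XO; (1,0)=+0→O./X./.X/../XO; (1,1)=+1→O./.X/.X/../XO*; (2,0)=+1→O./../XX/../XO; (3,0)=+0→O./../.X/X./XO; (3,1)=+0→O./../.X/.X/XO
ply 2, O at O./.X/.X/../XO | (0,1)=-1→OO/.X/.X/../XO*; (1,0)=-1→O./OX/.X/../XO; (2,0)=-1→O./.X/OX/../XO; (3,0)=-1→O./.X/.X/O./XO; (3,1)=-1→O./.X/.X/.O/XO
ply 3, X at OO/.X/.X/../XO | (1,0)=+0→OO/XX/.X/../XO; (2,0)=+1→OO/.X/XX/../XO*; (3,0)=+1→OO/.X/.X/X./XO; (3,1)=+1→OO/.X/.X/.X/XO
ply 4, O at OO/.X/XX/../XO | (1,0)=-1→OO/OX/XX/../XO*; (3,0)=-1→OO/.X/XX/O./XO; (3,1)=-1→OO/.X/XX/.O/XO
ply 5, X at OO/OX/XX/../XO | (3,0)=+1→OO/OX/XX/X./XO*; (3,1)=+1→OO/OX/XX/.X/XO
ply 6: OO/OX/XX/X./XO is terminal -1 (O); from O./../.X/../XO depth 6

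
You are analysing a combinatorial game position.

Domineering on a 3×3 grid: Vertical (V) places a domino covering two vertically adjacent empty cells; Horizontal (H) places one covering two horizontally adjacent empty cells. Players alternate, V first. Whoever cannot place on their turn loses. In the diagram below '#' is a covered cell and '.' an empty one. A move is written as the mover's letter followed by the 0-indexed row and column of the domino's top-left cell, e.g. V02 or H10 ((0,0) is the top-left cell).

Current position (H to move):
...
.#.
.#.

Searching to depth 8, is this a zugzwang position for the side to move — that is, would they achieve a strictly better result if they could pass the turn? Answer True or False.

p1 H@[.../.#./.#.]: H00[##./.#./.#.]-1* H01[.##/.#./.#.]-1
p2 V@[##./.#./.#.]: V02[###/.##/.#.]+1* V10[##./##./##.]+1 V12[##./.##/.##]+1
p3 H@[###/.##/.#.] terminal -1; root [.../.#./.#.] d8
pass branch (V moves first from the same position):
  | p1 V@[.../.#./.#.]: V00[#../##./.#.]+1* V02[..#/.##/.#.]+1 V10[.../##./##.]+1 V12[.../.##/.##]+1
  | p2 H@[#../##./.#.]: H01[###/##./.#.]-1*
  | p3 V@[###/##./.#.]: V12[###/###/.##]+1*
  | p4 H@[###/###/.##] terminal -1; root [.../.#./.#.] d8
H moving scores -1; H passing scores -1

zugzwang(.../.#./.#., H) = False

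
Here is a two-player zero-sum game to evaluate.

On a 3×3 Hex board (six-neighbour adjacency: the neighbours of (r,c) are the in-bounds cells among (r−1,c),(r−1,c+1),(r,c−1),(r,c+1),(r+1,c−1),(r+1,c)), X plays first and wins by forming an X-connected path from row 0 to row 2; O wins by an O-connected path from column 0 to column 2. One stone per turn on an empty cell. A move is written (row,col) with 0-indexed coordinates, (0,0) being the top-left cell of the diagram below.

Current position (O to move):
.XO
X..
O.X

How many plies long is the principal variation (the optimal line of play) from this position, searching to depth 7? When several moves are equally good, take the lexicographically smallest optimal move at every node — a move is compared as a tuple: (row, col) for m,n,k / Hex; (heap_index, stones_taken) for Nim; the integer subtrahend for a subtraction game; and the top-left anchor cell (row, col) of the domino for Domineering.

p1 O@[.XO/X../O.X]: (0,0)[OXO/X../O.X]-1 (1,1)[.XO/XO./O.X]+1* (1,2)[.XO/X.O/O.X]+1 (2,1)[.XO/X../OOX]+1
p2 X@[.XO/XO./O.X] terminal -1; root [.XO/X../O.X] d7

PV length from [.XO/X../O.X]: 1 ply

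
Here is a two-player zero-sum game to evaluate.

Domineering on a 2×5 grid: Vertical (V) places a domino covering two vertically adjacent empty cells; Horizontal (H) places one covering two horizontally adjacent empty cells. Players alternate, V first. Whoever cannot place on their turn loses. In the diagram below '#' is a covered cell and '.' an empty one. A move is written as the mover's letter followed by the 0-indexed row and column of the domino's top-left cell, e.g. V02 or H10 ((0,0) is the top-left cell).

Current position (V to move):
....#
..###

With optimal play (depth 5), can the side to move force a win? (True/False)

V winning at [....#/..###]: True

[....#/..###] V move#1: V00:-1/#...#/#.###, V01:+1/.#..#/.####*
[.#..#/.####] H move#2: H02:-1/.####/.####*
[.####/.####] V move#3: V00:+1/#####/#####*
[#####/#####] end (terminal -1, H#4); searched ....#/..### to 5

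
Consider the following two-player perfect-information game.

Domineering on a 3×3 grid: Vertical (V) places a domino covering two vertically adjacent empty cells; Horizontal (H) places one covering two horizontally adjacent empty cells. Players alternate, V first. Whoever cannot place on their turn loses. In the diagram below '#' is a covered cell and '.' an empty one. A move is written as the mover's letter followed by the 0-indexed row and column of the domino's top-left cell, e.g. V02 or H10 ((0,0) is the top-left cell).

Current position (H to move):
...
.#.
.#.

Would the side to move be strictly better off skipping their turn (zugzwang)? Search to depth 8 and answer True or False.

p1 H@[.../.#./.#.]: H00[##./.#./.#.]-1* H01[.##/.#./.#.]-1
p2 V@[##./.#./.#.]: V02[###/.##/.#.]+1* V10[##./##./##.]+1 V12[##./.##/.##]+1
p3 H@[###/.##/.#.] terminal -1; root [.../.#./.#.] d8
pass branch (V moves first from the same position):
  | p1 V@[.../.#./.#.]: V00[#../##./.#.]+1* V02[..#/.##/.#.]+1 V10[.../##./##.]+1 V12[.../.##/.##]+1
  | p2 H@[#../##./.#.]: H01[###/##./.#.]-1*
  | p3 V@[###/##./.#.]: V12[###/###/.##]+1*
  | p4 H@[###/###/.##] terminal -1; root [.../.#./.#.] d8
H moving scores -1; H passing scores -1

zugzwang(.../.#./.#., H) = False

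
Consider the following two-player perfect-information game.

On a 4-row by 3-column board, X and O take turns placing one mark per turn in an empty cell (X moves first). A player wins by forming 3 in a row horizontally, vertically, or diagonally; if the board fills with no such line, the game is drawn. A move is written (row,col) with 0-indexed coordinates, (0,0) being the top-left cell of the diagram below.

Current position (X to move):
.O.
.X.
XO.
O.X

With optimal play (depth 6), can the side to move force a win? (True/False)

[.O./.X./XO./O.X] X move#1: (0,0):-1/XO./.X./XO./O.X, (0,2):+1/.OX/.X./XO./O.X*, (1,0):-1/.O./XX./XO./O.X, (1,2):+1/.O./.XX/XO./O.X, (2,2):-1/.O./.X./XOX/O.X, (3,1):-1/.O./.X./XO./OXX
[.OX/.X./XO./O.X] end (terminal -1, O#2); searched .O./.X./XO./O.X to 6

X winning at [.O./.X./XO./O.X]: True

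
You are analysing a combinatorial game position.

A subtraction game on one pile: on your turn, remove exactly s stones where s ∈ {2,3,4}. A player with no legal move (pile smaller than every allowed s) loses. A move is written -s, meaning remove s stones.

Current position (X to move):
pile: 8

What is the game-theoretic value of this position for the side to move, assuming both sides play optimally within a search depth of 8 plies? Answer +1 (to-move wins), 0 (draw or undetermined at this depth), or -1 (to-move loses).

ply 1, X at 8 | -2=+1→6*; -3=-1→5; -4=-1→4
ply 2, O at 6 | -2=-1→4*; -3=-1→3; -4=-1→2
ply 3, X at 4 | -2=-1→2; -3=+1→1*; -4=+1→0
ply 4: 1 is terminal -1 (O); from 8 depth 8

value(8, X) = +1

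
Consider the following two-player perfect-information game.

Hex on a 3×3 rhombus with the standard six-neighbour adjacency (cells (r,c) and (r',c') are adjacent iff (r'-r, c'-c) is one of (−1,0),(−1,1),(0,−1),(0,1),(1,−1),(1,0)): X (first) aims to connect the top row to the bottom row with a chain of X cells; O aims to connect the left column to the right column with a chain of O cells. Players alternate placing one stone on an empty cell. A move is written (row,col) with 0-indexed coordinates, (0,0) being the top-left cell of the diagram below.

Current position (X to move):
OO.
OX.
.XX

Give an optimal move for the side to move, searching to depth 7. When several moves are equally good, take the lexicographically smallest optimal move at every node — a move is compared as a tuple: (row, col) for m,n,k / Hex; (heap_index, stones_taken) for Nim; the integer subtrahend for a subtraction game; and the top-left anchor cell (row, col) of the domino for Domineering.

X's best at [OO./OX./.XX]: (0,2)

p1 X@[OO./OX./.XX]: (0,2)[OOX/OX./.XX]+1* (1,2)[OO./OXX/.XX]-1 (2,0)[OO./OX./XXX]-1
p2 O@[OOX/OX./.XX] terminal -1; root [OO./OX./.XX] d7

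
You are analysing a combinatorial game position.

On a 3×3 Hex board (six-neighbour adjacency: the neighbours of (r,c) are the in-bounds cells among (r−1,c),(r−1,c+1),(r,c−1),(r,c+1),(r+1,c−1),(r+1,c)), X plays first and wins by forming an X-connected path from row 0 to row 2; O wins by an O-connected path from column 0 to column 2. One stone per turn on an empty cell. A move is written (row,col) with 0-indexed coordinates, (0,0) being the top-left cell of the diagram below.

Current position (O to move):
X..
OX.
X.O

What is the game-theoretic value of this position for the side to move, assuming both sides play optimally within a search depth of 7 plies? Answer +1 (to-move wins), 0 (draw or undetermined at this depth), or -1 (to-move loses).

p1 O@[X../OX./X.O]: (0,1)[XO./OX./X.O]-1* (0,2)[X.O/OX./X.O]-1 (1,2)[X../OXO/X.O]-1 (2,1)[X../OX./XOO]-1
p2 X@[XO./OX./X.O]: (0,2)[XOX/OX./X.O]+1* (1,2)[XO./OXX/X.O]-1 (2,1)[XO./OX./XXO]-1
p3 O@[XOX/OX./X.O] terminal -1; root [X../OX./X.O] d7

value(X../OX./X.O, O) = -1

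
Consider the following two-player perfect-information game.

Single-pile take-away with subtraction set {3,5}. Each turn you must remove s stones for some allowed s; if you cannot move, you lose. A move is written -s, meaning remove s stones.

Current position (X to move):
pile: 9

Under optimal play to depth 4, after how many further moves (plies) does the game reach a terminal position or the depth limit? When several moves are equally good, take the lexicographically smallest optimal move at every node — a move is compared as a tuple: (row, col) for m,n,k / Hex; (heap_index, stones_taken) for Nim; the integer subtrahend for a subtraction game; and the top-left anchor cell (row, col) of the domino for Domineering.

PV length from [9]: 2 plies

p1 X@[9]: -3[6]-1* -5[4]-1
p2 O@[6]: -3[3]-1 -5[1]+1*
p3 X@[1] terminal -1; root [9] d4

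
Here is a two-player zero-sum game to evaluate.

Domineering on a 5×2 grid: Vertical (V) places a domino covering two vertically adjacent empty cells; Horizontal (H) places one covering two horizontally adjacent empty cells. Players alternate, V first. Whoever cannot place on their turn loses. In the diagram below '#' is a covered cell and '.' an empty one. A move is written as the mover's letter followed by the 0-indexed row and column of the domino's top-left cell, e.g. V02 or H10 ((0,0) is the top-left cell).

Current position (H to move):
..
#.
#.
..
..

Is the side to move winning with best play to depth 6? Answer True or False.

H winning at [../#./#./../..]: True

[../#./#./../..] H move#1: H00:-1/##/#./#./../.., H30:+1/../#./#./##/..*, H40:+1/../#./#./../##
[../#./#./##/..] V move#2: V01:-1/.#/##/#./##/..*, V11:-1/../##/##/##/..
[.#/##/#./##/..] H move#3: H40:+1/.#/##/#./##/##*
[.#/##/#./##/##] end (terminal -1, V#4); searched ../#./#./../.. to 6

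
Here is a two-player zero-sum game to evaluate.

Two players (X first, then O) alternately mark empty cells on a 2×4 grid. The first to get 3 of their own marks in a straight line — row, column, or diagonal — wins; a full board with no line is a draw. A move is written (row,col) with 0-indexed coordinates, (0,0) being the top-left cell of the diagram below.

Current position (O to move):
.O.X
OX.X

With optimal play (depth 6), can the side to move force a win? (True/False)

O winning at [.O.X/OX.X]: False

[.O.X/OX.X] O move#1: (0,0):-1/OO.X/OX.X, (0,2):-1/.OOX/OX.X, (1,2):+0/.O.X/OXOX*
[.O.X/OXOX] X move#2: (0,0):+0/XO.X/OXOX*, (0,2):+0/.OXX/OXOX
[XO.X/OXOX] O move#3: (0,2):+0/XOOX/OXOX*
[XOOX/OXOX] end (terminal +0, X#4); searched .O.X/OX.X to 6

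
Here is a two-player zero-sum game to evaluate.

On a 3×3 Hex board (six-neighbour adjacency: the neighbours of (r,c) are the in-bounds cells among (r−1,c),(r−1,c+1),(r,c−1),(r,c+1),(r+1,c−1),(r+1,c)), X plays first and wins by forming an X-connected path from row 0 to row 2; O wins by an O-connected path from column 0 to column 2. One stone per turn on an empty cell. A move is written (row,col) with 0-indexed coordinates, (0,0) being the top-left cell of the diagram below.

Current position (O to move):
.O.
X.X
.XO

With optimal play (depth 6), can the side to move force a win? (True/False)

ply 1, O at .O./X.X/.XO | (0,0)=-1→OO./X.X/.XO*; (0,2)=-1→.OO/X.X/.XO; (1,1)=-1→.O./XOX/.XO; (2,0)=-1→.O./X.X/OXO
ply 2, X at OO./X.X/.XO | (0,2)=+1→OOX/X.X/.XO*; (1,1)=-1→OO./XXX/.XO; (2,0)=-1→OO./X.X/XXO
ply 3: OOX/X.X/.XO is terminal -1 (O); from .O./X.X/.XO depth 6

O winning at [.O./X.X/.XO]: False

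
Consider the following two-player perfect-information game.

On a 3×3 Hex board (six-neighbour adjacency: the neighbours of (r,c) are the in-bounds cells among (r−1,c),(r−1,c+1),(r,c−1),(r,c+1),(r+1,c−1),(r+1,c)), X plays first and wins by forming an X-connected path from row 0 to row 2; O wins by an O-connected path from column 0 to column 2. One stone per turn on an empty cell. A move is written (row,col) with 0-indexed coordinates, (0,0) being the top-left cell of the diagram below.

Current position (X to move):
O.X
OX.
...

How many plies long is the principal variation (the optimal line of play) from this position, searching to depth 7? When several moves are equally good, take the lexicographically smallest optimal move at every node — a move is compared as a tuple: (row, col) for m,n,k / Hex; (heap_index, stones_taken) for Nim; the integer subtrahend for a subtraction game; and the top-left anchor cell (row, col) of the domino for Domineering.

[O.X/OX./...] X move#1: (0,1):+1/OXX/OX./...*, (1,2):+1/O.X/OXX/..., (2,0):+1/O.X/OX./X.., (2,1):+1/O.X/OX./.X., (2,2):+1/O.X/OX./..X
[OXX/OX./...] O move#2: (1,2):-1/OXX/OXO/...*, (2,0):-1/OXX/OX./O.., (2,1):-1/OXX/OX./.O., (2,2):-1/OXX/OX./..O
[OXX/OXO/...] X move#3: (2,0):+1/OXX/OXO/X..*, (2,1):+1/OXX/OXO/.X., (2,2):+1/OXX/OXO/..X
[OXX/OXO/X..] end (terminal -1, O#4); searched O.X/OX./... to 7

PV length from [O.X/OX./...]: 3 plies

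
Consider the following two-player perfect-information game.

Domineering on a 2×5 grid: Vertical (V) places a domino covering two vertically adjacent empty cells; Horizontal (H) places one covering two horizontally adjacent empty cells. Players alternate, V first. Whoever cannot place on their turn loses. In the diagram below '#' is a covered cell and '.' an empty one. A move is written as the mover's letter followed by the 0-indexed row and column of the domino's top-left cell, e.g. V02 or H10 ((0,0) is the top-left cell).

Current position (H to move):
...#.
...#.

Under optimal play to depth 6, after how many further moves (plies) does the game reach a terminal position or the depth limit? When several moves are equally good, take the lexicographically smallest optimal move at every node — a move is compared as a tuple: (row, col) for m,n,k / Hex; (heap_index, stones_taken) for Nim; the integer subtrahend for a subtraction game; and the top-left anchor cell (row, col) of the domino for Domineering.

PV length from [...#./...#.]: 4 plies

[...#./...#.] H move#1: H00:-1/##.#./...#.*, H01:-1/.###./...#., H10:-1/...#./##.#., H11:-1/...#./.###.
[##.#./...#.] V move#2: V02:+1/####./..##.*, V04:-1/##.##/...##
[####./..##.] H move#3: H10:-1/####./####.*
[####./####.] V move#4: V04:+1/#####/#####*
[#####/#####] end (terminal -1, H#5); searched ...#./...#. to 6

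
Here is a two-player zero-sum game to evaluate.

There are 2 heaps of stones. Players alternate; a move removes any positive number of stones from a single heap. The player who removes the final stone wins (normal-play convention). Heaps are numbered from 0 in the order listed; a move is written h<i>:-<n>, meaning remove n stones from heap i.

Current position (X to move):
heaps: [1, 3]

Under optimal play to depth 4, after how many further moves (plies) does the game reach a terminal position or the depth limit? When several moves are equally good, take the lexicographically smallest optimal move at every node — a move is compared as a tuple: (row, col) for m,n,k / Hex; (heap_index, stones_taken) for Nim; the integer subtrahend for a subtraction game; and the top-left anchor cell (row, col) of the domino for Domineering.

ply 1, X at (1,3) | h0:-1=-1→(0,3); h1:-1=-1→(1,2); h1:-2=+1→(1,1)*; h1:-3=-1→(1,0)
ply 2, O at (1,1) | h0:-1=-1→(0,1)*; h1:-1=-1→(1,0)
ply 3, X at (0,1) | h1:-1=+1→(0,0)*
ply 4: (0,0) is terminal -1 (O); from (1,3) depth 4

PV length from [(1,3)]: 3 plies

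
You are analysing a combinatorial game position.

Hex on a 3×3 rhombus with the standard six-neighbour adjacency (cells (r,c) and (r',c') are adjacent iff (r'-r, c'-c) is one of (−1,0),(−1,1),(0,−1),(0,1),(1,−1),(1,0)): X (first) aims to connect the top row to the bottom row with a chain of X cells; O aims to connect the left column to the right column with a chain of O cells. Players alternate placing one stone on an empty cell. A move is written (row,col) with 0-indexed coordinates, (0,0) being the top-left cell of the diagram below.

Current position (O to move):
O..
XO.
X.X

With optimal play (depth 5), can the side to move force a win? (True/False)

ply 1, O at O../XO./X.X | (0,1)=+1→OO./XO./X.X*; (0,2)=-1→O.O/XO./X.X; (1,2)=-1→O../XOO/X.X; (2,1)=-1→O../XO./XOX
ply 2, X at OO./XO./X.X | (0,2)=-1→OOX/XO./X.X*; (1,2)=-1→OO./XOX/X.X; (2,1)=-1→OO./XO./XXX
ply 3, O at OOX/XO./X.X | (1,2)=+1→OOX/XOO/X.X*; (2,1)=-1→OOX/XO./XOX
ply 4: OOX/XOO/X.X is terminal -1 (X); from O../XO./X.X depth 5

O winning at [O../XO./X.X]: True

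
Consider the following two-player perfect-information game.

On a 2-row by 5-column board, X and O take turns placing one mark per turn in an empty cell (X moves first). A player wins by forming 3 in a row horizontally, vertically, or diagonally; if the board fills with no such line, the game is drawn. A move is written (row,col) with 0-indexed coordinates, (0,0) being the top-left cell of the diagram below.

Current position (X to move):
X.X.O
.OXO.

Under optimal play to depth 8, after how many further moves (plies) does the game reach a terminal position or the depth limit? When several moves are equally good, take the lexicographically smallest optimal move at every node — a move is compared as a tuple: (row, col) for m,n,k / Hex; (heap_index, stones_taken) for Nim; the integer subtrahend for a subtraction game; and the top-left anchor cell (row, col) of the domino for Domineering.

PV length from [X.X.O/.OXO.]: 1 ply

[X.X.O/.OXO.] X move#1: (0,1):+1/XXX.O/.OXO.*, (0,3):+0/X.XXO/.OXO., (1,0):+0/X.X.O/XOXO., (1,4):+0/X.X.O/.OXOX
[XXX.O/.OXO.] end (terminal -1, O#2); searched X.X.O/.OXO. to 8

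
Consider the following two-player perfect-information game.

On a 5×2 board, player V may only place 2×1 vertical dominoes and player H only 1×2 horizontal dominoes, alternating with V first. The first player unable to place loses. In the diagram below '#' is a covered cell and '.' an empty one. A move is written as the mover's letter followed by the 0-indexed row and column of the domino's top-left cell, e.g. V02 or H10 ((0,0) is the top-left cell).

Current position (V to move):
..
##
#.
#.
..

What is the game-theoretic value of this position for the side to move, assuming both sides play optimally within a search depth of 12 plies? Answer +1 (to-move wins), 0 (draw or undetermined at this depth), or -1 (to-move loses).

value(../##/#./#./.., V) = -1

ply 1, V at ../##/#./#./.. | V21=-1→../##/##/##/..*; V31=-1→../##/#./##/.#
ply 2, H at ../##/##/##/.. | H00=+1→##/##/##/##/..*; H40=+1→../##/##/##/##
ply 3: ##/##/##/##/.. is terminal -1 (V); from ../##/#./#./.. depth 12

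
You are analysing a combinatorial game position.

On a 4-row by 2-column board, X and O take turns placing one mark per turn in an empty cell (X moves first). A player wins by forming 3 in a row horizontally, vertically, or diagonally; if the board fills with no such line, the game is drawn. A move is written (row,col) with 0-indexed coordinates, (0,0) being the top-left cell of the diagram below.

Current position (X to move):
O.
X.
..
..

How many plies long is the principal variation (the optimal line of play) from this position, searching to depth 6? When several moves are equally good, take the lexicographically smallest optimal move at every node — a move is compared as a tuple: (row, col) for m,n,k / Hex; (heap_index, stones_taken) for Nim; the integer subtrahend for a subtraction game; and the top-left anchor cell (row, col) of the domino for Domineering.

PV length from [O./X./../..]: 6 plies

[O./X./../..] X move#1: (0,1):+0/OX/X./../..*, (1,1):+0/O./XX/../.., (2,0):+0/O./X./X./.., (2,1):+0/O./X./.X/.., (3,0):+0/O./X./../X., (3,1):+0/O./X./../.X
[OX/X./../..] O move#2: (1,1):+0/OX/XO/../..*, (2,0):+0/OX/X./O./.., (2,1):+0/OX/X./.O/.., (3,0):+0/OX/X./../O., (3,1):+0/OX/X./../.O
[OX/XO/../..] X move#3: (2,0):+0/OX/XO/X./..*, (2,1):+0/OX/XO/.X/.., (3,0):+0/OX/XO/../X., (3,1):+0/OX/XO/../.X
[OX/XO/X./..] O move#4: (2,1):-1/OX/XO/XO/.., (3,0):+0/OX/XO/X./O.*, (3,1):-1/OX/XO/X./.O
[OX/XO/X./O.] X move#5: (2,1):+0/OX/XO/XX/O.*, (3,1):+0/OX/XO/X./OX
[OX/XO/XX/O.] O move#6: (3,1):+0/OX/XO/XX/OO*
[OX/XO/XX/OO] end (terminal +0, X#7); searched O./X./../.. to 6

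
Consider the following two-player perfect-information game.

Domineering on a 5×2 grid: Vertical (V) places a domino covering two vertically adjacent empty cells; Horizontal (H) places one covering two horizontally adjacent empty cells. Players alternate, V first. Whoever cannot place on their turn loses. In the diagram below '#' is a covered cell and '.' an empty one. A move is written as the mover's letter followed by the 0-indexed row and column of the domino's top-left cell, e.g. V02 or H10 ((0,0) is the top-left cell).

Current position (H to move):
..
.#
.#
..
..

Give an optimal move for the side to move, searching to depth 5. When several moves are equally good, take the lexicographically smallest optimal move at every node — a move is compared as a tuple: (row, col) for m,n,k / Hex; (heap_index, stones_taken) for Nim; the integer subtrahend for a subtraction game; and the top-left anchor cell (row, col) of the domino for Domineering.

[../.#/.#/../..] H move#1: H00:-1/##/.#/.#/../.., H30:+1/../.#/.#/##/..*, H40:+1/../.#/.#/../##
[../.#/.#/##/..] V move#2: V00:-1/#./##/.#/##/..*, V10:-1/../##/##/##/..
[#./##/.#/##/..] H move#3: H40:+1/#./##/.#/##/##*
[#./##/.#/##/##] end (terminal -1, V#4); searched ../.#/.#/../.. to 5

H's best at [../.#/.#/../..]: H30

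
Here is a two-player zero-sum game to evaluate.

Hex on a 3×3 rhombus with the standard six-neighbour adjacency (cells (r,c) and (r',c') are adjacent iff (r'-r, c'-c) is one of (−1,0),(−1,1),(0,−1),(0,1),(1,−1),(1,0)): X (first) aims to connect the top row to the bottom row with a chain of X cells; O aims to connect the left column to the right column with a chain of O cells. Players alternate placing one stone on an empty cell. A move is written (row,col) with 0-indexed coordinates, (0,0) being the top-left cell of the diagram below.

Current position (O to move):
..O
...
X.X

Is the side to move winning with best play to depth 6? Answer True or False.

ply 1, O at ..O/.../X.X | (0,0)=-1→O.O/.../X.X; (0,1)=+1→.OO/.../X.X*; (1,0)=+1→..O/O../X.X; (1,1)=-1→..O/.O./X.X; (1,2)=-1→..O/..O/X.X; (2,1)=-1→..O/.../XOX
ply 2, X at .OO/.../X.X | (0,0)=-1→XOO/.../X.X*; (1,0)=-1→.OO/X../X.X; (1,1)=-1→.OO/.X./X.X; (1,2)=-1→.OO/..X/X.X; (2,1)=-1→.OO/.../XXX
ply 3, O at XOO/.../X.X | (1,0)=+1→XOO/O../X.X*; (1,1)=-1→XOO/.O./X.X; (1,2)=-1→XOO/..O/X.X; (2,1)=-1→XOO/.../XOX
ply 4: XOO/O../X.X is terminal -1 (X); from ..O/.../X.X depth 6

O winning at [..O/.../X.X]: True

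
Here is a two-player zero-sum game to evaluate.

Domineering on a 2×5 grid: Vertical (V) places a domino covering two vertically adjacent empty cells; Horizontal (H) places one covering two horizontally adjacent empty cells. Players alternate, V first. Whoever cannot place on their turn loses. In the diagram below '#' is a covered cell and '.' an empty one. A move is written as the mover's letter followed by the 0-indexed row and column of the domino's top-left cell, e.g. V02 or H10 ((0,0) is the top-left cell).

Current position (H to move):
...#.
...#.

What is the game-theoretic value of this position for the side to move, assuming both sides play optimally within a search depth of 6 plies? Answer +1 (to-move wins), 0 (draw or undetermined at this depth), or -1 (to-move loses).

value(...#./...#., H) = -1

[...#./...#.] H move#1: H00:-1/##.#./...#.*, H01:-1/.###./...#., H10:-1/...#./##.#., H11:-1/...#./.###.
[##.#./...#.] V move#2: V02:+1/####./..##.*, V04:-1/##.##/...##
[####./..##.] H move#3: H10:-1/####./####.*
[####./####.] V move#4: V04:+1/#####/#####*
[#####/#####] end (terminal -1, H#5); searched ...#./...#. to 6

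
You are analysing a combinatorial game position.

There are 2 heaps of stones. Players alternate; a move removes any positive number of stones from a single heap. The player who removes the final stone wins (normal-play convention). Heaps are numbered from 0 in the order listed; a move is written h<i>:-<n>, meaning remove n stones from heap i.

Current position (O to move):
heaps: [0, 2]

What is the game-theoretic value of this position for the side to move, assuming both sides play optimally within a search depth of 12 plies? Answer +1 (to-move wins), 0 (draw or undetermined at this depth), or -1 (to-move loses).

value((0,2), O) = +1

p1 O@[(0,2)]: h1:-1[(0,1)]-1 h1:-2[(0,0)]+1*
p2 X@[(0,0)] terminal -1; root [(0,2)] d12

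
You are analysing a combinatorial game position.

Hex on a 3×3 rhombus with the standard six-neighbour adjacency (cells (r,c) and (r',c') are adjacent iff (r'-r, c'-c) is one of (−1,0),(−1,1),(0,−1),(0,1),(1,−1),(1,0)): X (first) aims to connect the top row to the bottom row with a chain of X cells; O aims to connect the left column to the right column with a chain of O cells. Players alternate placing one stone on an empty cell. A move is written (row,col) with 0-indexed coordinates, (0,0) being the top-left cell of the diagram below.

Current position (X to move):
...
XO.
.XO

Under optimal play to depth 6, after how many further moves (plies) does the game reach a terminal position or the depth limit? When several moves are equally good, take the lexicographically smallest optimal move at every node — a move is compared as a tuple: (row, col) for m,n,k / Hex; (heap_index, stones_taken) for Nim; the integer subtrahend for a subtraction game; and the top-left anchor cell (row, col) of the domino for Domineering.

PV length from [.../XO./.XO]: 5 plies

ply 1, X at .../XO./.XO | (0,0)=-1→X../XO./.XO; (0,1)=-1→.X./XO./.XO; (0,2)=+1→..X/XO./.XO*; (1,2)=+1→.../XOX/.XO; (2,0)=+1→.../XO./XXO
ply 2, O at ..X/XO./.XO | (0,0)=-1→O.X/XO./.XO*; (0,1)=-1→.OX/XO./.XO; (1,2)=-1→..X/XOO/.XO; (2,0)=-1→..X/XO./OXO
ply 3, X at O.X/XO./.XO | (0,1)=+1→OXX/XO./.XO*; (1,2)=+1→O.X/XOX/.XO; (2,0)=+1→O.X/XO./XXO
ply 4, O at OXX/XO./.XO | (1,2)=-1→OXX/XOO/.XO*; (2,0)=-1→OXX/XO./OXO
ply 5, X at OXX/XOO/.XO | (2,0)=+1→OXX/XOO/XXO*
ply 6: OXX/XOO/XXO is terminal -1 (O); from .../XO./.XO depth 6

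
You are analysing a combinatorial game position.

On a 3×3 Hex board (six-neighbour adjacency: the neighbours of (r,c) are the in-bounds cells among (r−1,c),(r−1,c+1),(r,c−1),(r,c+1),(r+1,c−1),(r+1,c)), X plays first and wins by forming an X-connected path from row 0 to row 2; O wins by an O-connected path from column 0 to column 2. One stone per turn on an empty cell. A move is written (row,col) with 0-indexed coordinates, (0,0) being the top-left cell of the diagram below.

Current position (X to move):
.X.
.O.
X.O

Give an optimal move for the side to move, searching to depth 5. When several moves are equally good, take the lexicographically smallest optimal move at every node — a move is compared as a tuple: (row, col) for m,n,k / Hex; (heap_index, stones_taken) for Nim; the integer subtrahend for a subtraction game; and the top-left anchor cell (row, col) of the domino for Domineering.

[.X./.O./X.O] X move#1: (0,0):-1/XX./.O./X.O, (0,2):-1/.XX/.O./X.O, (1,0):+1/.X./XO./X.O*, (1,2):-1/.X./.OX/X.O, (2,1):-1/.X./.O./XXO
[.X./XO./X.O] end (terminal -1, O#2); searched .X./.O./X.O to 5

X's best at [.X./.O./X.O]: (1,0)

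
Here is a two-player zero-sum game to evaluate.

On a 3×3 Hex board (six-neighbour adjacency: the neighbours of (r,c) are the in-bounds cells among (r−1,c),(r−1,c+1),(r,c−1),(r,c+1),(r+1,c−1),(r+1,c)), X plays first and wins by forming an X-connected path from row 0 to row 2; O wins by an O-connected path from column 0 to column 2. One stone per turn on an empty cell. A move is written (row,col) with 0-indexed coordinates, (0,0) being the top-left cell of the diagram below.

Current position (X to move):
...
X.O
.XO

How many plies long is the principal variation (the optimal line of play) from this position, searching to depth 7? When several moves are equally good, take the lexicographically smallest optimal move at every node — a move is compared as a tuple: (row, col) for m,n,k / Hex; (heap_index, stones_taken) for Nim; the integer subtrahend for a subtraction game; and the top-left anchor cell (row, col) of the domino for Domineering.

ply 1, X at .../X.O/.XO | (0,0)=+1→X../X.O/.XO*; (0,1)=+1→.X./X.O/.XO; (0,2)=+1→..X/X.O/.XO; (1,1)=+1→.../XXO/.XO; (2,0)=+1→.../X.O/XXO
ply 2, O at X../X.O/.XO | (0,1)=-1→XO./X.O/.XO*; (0,2)=-1→X.O/X.O/.XO; (1,1)=-1→X../XOO/.XO; (2,0)=-1→X../X.O/OXO
ply 3, X at XO./X.O/.XO | (0,2)=+1→XOX/X.O/.XO*; (1,1)=+1→XO./XXO/.XO; (2,0)=+1→XO./X.O/XXO
ply 4, O at XOX/X.O/.XO | (1,1)=-1→XOX/XOO/.XO*; (2,0)=-1→XOX/X.O/OXO
ply 5, X at XOX/XOO/.XO | (2,0)=+1→XOX/XOO/XXO*
ply 6: XOX/XOO/XXO is terminal -1 (O); from .../X.O/.XO depth 7

PV length from [.../X.O/.XO]: 5 plies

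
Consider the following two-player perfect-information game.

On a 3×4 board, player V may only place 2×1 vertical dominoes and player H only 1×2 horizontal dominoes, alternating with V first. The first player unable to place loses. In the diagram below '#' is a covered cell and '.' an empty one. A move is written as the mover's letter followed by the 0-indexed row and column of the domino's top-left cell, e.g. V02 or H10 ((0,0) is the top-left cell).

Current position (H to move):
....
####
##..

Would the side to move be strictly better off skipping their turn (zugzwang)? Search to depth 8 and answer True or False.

p1 H@[..../####/##..]: H00[##../####/##..]+1* H01[.##./####/##..]+1 H02[..##/####/##..]+1 H22[..../####/####]+1
p2 V@[##../####/##..] terminal -1; root [..../####/##..] d8
if H skipped the turn, V would face:
~ p1 V@[..../####/##..] terminal -1; root [..../####/##..] d8
compare (H): move=+1 vs pass=+1

zugzwang(..../####/##.., H) = False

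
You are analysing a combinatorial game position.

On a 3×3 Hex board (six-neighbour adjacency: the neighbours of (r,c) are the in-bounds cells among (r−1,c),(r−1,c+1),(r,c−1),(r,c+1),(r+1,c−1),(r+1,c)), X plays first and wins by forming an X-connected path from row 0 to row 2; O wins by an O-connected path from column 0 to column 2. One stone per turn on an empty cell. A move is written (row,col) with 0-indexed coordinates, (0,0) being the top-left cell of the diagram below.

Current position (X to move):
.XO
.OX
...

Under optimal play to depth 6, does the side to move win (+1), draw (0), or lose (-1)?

p1 X@[.XO/.OX/...]: (0,0)[XXO/.OX/...]-1* (1,0)[.XO/XOX/...]-1 (2,0)[.XO/.OX/X..]-1 (2,1)[.XO/.OX/.X.]-1 (2,2)[.XO/.OX/..X]-1
p2 O@[XXO/.OX/...]: (1,0)[XXO/OOX/...]+1* (2,0)[XXO/.OX/O..]+1 (2,1)[XXO/.OX/.O.]+1 (2,2)[XXO/.OX/..O]+1
p3 X@[XXO/OOX/...] terminal -1; root [.XO/.OX/...] d6

value(.XO/.OX/..., X) = -1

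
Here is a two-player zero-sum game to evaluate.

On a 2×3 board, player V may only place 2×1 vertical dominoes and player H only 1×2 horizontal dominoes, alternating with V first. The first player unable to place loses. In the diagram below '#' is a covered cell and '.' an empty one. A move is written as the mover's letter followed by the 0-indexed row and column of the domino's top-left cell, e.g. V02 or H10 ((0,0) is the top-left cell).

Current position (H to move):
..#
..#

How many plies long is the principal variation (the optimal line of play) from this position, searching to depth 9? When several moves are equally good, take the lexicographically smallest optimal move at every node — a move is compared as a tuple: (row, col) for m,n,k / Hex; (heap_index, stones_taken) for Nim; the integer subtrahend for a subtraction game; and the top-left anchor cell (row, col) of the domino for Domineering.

PV length from [..#/..#]: 1 ply

ply 1, H at ..#/..# | H00=+1→###/..#*; H10=+1→..#/###
ply 2: ###/..# is terminal -1 (V); from ..#/..# depth 9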